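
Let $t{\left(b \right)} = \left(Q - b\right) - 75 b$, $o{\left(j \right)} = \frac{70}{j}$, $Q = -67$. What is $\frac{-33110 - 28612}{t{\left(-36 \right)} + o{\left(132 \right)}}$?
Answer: $- \frac{4073652}{176189} \approx -23.121$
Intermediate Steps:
$t{\left(b \right)} = -67 - 76 b$ ($t{\left(b \right)} = \left(-67 - b\right) - 75 b = -67 - 76 b$)
$\frac{-33110 - 28612}{t{\left(-36 \right)} + o{\left(132 \right)}} = \frac{-33110 - 28612}{\left(-67 - -2736\right) + \frac{70}{132}} = - \frac{61722}{\left(-67 + 2736\right) + 70 \cdot \frac{1}{132}} = - \frac{61722}{2669 + \frac{35}{66}} = - \frac{61722}{\frac{176189}{66}} = \left(-61722\right) \frac{66}{176189} = - \frac{4073652}{176189}$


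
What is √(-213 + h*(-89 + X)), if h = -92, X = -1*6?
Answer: √8527 ≈ 92.342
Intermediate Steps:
X = -6
√(-213 + h*(-89 + X)) = √(-213 - 92*(-89 - 6)) = √(-213 - 92*(-95)) = √(-213 + 8740) = √8527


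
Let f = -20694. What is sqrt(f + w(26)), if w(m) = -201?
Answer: I*sqrt(20895) ≈ 144.55*I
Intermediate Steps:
sqrt(f + w(26)) = sqrt(-20694 - 201) = sqrt(-20895) = I*sqrt(20895)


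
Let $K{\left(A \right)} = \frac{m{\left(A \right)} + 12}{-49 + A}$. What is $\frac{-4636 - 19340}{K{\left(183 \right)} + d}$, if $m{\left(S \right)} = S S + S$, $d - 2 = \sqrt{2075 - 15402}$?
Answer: $- \frac{27270110592}{348009479} + \frac{107628264 i \sqrt{13327}}{348009479} \approx -78.36 + 35.703 i$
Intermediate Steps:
$d = 2 + i \sqrt{13327}$ ($d = 2 + \sqrt{2075 - 15402} = 2 + \sqrt{-13327} = 2 + i \sqrt{13327} \approx 2.0 + 115.44 i$)
$m{\left(S \right)} = S + S^{2}$ ($m{\left(S \right)} = S^{2} + S = S + S^{2}$)
$K{\left(A \right)} = \frac{12 + A \left(1 + A\right)}{-49 + A}$ ($K{\left(A \right)} = \frac{A \left(1 + A\right) + 12}{-49 + A} = \frac{12 + A \left(1 + A\right)}{-49 + A}$)
$\frac{-4636 - 19340}{K{\left(183 \right)} + d} = \frac{-4636 - 19340}{\frac{12 + 183 \left(1 + 183\right)}{-49 + 183} + \left(2 + i \sqrt{13327}\right)} = - \frac{23976}{\frac{12 + 183 \cdot 184}{134} + \left(2 + i \sqrt{13327}\right)} = - \frac{23976}{\frac{12 + 33672}{134} + \left(2 + i \sqrt{13327}\right)} = - \frac{23976}{\frac{1}{134} \cdot 33684 + \left(2 + i \sqrt{13327}\right)} = - \frac{23976}{\frac{16842}{67} + \left(2 + i \sqrt{13327}\right)} = - \frac{23976}{\frac{16976}{67} + i \sqrt{13327}}$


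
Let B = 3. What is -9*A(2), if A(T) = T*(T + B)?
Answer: -90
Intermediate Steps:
A(T) = T*(3 + T) (A(T) = T*(T + 3) = T*(3 + T))
-9*A(2) = -18*(3 + 2) = -18*5 = -9*10 = -90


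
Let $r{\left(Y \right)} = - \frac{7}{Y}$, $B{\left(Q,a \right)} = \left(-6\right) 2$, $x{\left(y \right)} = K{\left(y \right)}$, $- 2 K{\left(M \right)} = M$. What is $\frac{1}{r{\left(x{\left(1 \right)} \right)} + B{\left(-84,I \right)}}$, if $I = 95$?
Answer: $\frac{1}{2} \approx 0.5$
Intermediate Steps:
$K{\left(M \right)} = - \frac{M}{2}$
$x{\left(y \right)} = - \frac{y}{2}$
$B{\left(Q,a \right)} = -12$
$\frac{1}{r{\left(x{\left(1 \right)} \right)} + B{\left(-84,I \right)}} = \frac{1}{- \frac{7}{\left(- \frac{1}{2}\right) 1} - 12} = \frac{1}{- \frac{7}{- \frac{1}{2}} - 12} = \frac{1}{\left(-7\right) \left(-2\right) - 12} = \frac{1}{14 - 12} = \frac{1}{2}$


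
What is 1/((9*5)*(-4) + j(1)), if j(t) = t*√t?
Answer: -1/179 ≈ -0.0055866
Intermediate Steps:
j(t) = t^(3/2)
1/((9*5)*(-4) + j(1)) = 1/((9*5)*(-4) + 1^(3/2)) = 1/(45*(-4) + 1) = 1/(-180 + 1) = 1/(-179) = -1/179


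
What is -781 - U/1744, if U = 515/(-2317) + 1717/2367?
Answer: -1867505868745/2391171804 ≈ -781.00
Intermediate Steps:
U = 2759284/5484339 (U = 515*(-1/2317) + 1717*(1/2367) = -515/2317 + 1717/2367 = 2759284/5484339 ≈ 0.50312)
-781 - U/1744 = -781 - 2759284/(5484339*1744) = -781 - 1*689821/2391171804 = -781 - 689821/2391171804 = -1867505868745/2391171804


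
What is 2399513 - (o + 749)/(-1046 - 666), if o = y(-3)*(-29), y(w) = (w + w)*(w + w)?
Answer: 4107965961/1712 ≈ 2.3995e+6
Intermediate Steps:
y(w) = 4*w² (y(w) = (2*w)*(2*w) = 4*w²)
o = -1044 (o = (4*(-3)²)*(-29) = (4*9)*(-29) = 36*(-29) = -1044)
2399513 - (o + 749)/(-1046 - 666) = 2399513 - (-1044 + 749)/(-1046 - 666) = 2399513 - (-295)/(-1712) = 2399513 - (-1)*(-295)/1712 = 2399513 - 1*295/1712 = 2399513 - 295/1712 = 4107965961/1712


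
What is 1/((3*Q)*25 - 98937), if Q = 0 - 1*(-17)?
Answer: -1/97662 ≈ -1.0239e-5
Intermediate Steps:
Q = 17 (Q = 0 + 17 = 17)
1/((3*Q)*25 - 98937) = 1/((3*17)*25 - 98937) = 1/(51*25 - 98937) = 1/(1275 - 98937) = 1/(-97662) = -1/97662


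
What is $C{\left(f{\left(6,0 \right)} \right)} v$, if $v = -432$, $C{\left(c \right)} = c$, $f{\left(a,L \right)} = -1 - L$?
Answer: $432$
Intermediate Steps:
$C{\left(f{\left(6,0 \right)} \right)} v = \left(-1 - 0\right) \left(-432\right) = \left(-1 + 0\right) \left(-432\right) = \left(-1\right) \left(-432\right) = 432$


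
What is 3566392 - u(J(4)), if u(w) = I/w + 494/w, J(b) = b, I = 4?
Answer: 7132535/2 ≈ 3.5663e+6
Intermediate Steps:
u(w) = 498/w (u(w) = 4/w + 494/w = 498/w)
3566392 - u(J(4)) = 3566392 - 498/4 = 3566392 - 1*249/2 = 3566392 - 249/2 = 7132535/2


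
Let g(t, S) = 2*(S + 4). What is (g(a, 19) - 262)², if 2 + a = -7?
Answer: 46656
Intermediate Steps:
a = -9 (a = -2 - 7 = -9)
g(t, S) = 8 + 2*S (g(t, S) = 2*(4 + S) = 8 + 2*S)
(g(a, 19) - 262)² = ((8 + 2*19) - 262)² = ((8 + 38) - 262)² = (46 - 262)² = (-216)² = 46656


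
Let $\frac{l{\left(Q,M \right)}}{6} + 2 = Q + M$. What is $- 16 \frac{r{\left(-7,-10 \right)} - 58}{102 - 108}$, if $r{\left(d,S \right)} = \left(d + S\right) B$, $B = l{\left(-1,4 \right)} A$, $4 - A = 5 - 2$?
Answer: $- \frac{1280}{3} \approx -426.67$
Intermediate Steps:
$l{\left(Q,M \right)} = -12 + 6 M + 6 Q$ ($l{\left(Q,M \right)} = -12 + 6 \left(Q + M\right) = -12 + 6 \left(M + Q\right) = -12 + \left(6 M + 6 Q\right) = -12 + 6 M + 6 Q$)
$A = 1$ ($A = 4 - \left(5 - 2\right) = 4 - 3 = 1$)
$B = 6$ ($B = \left(-12 + 6 \cdot 4 + 6 \left(-1\right)\right) 1 = \left(-12 + 24 - 6\right) 1 = 6 \cdot 1 = 6$)
$r{\left(d,S \right)} = 6 S + 6 d$ ($r{\left(d,S \right)} = \left(d + S\right) 6 = \left(S + d\right) 6 = 6 S + 6 d$)
$- 16 \frac{r{\left(-7,-10 \right)} - 58}{102 - 108} = - 16 \frac{\left(6 \left(-10\right) + 6 \left(-7\right)\right) - 58}{102 - 108} = - 16 \frac{\left(-60 - 42\right) - 58}{-6} = - 16 \left(-102 - 58\right) \left(- \frac{1}{6}\right) = - 16 \left(\left(-160\right) \left(- \frac{1}{6}\right)\right) = \left(-16\right) \frac{80}{3} = - \frac{1280}{3}$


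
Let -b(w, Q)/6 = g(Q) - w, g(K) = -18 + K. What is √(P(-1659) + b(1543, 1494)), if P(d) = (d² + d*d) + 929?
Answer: √5505893 ≈ 2346.5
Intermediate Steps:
b(w, Q) = 108 - 6*Q + 6*w (b(w, Q) = -6*((-18 + Q) - w) = -6*(-18 + Q - w) = 108 - 6*Q + 6*w)
P(d) = 929 + 2*d² (P(d) = (d² + d²) + 929 = 2*d² + 929 = 929 + 2*d²)
√(P(-1659) + b(1543, 1494)) = √((929 + 2*(-1659)²) + (108 - 6*1494 + 6*1543)) = √((929 + 2*2752281) + (108 - 8964 + 9258)) = √((929 + 5504562) + 402) = √(5505491 + 402) = √5505893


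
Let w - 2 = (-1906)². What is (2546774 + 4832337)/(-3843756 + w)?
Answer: -7379111/210918 ≈ -34.986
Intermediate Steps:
w = 3632838 (w = 2 + (-1906)² = 2 + 3632836 = 3632838)
(2546774 + 4832337)/(-3843756 + w) = (2546774 + 4832337)/(-3843756 + 3632838) = 7379111/(-210918) = 7379111*(-1/210918) = -7379111/210918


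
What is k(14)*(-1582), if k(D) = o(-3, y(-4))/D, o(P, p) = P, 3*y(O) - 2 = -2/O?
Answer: 339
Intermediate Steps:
y(O) = ⅔ - 2/(3*O) (y(O) = ⅔ + (-2/O)/3 = ⅔ - 2/(3*O))
k(D) = -3/D
k(14)*(-1582) = -3/14*(-1582) = 339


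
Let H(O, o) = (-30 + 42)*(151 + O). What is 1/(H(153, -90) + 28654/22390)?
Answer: 11195/40853687 ≈ 0.00027403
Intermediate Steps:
H(O, o) = 1812 + 12*O (H(O, o) = 12*(151 + O) = 1812 + 12*O)
1/(H(153, -90) + 28654/22390) = 1/((1812 + 12*153) + 28654/22390) = 1/((1812 + 1836) + 28654*(1/22390)) = 1/(3648 + 14327/11195) = 1/(40853687/11195) = 11195/40853687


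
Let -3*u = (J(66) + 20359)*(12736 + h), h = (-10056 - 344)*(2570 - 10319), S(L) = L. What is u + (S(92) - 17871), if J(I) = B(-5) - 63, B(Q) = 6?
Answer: -1636388678809/3 ≈ -5.4546e+11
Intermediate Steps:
J(I) = -57 (J(I) = 6 - 63 = -57)
h = 80589600 (h = -10400*(-7749) = 80589600)
u = -1636388625472/3 (u = -(-57 + 20359)*(12736 + 80589600)/3 = -20302*80602336/3 = -1/3*1636388625472 = -1636388625472/3 ≈ -5.4546e+11)
u + (S(92) - 17871) = -1636388625472/3 + (92 - 17871) = -1636388625472/3 - 17779 = -1636388678809/3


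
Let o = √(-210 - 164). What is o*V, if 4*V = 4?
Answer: I*√374 ≈ 19.339*I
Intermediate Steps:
V = 1 (V = (¼)*4 = 1)
o = I*√374 (o = √(-374) = I*√374 ≈ 19.339*I)
o*V = (I*√374)*1 = I*√374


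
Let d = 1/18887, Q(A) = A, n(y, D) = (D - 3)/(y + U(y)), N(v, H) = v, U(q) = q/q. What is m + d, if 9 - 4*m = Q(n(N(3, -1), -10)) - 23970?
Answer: 1811811039/302192 ≈ 5995.6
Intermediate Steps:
U(q) = 1
n(y, D) = (-3 + D)/(1 + y) (n(y, D) = (D - 3)/(y + 1) = (-3 + D)/(1 + y))
m = 95929/16 (m = 9/4 - ((-3 - 10)/(1 + 3) - 23970)/4 = 9/4 - (-13/4 - 23970)/4 = 9/4 - ¼*(-95893/4) = 9/4 + 95893/16 = 95929/16 ≈ 5995.6)
d = 1/18887 ≈ 5.2946e-5
m + d = 95929/16 + 1/18887 = 1811811039/302192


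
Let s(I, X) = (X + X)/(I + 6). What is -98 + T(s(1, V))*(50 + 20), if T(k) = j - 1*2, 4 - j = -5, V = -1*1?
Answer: 392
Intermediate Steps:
V = -1
j = 9 (j = 4 - 1*(-5) = 4 + 5 = 9)
s(I, X) = 2*X/(6 + I) (s(I, X) = (2*X)/(6 + I) = 2*X/(6 + I))
T(k) = 7 (T(k) = 9 - 1*2 = 9 - 2 = 7)
-98 + T(s(1, V))*(50 + 20) = -98 + 7*(50 + 20) = -98 + 7*70 = -98 + 490 = 392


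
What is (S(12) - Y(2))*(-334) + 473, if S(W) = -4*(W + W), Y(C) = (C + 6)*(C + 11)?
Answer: 67273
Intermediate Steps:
Y(C) = (6 + C)*(11 + C)
S(W) = -8*W
(S(12) - Y(2))*(-334) + 473 = (-8*12 - (66 + 2**2 + 17*2))*(-334) + 473 = (-96 - (66 + 4 + 34))*(-334) + 473 = (-96 - 1*104)*(-334) + 473 = (-96 - 104)*(-334) + 473 = -200*(-334) + 473 = 66800 + 473 = 67273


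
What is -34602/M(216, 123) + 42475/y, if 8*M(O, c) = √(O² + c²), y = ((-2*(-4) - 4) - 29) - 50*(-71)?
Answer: 1699/141 - 92272*√6865/6865 ≈ -1101.6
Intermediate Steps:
y = 3525 (y = ((8 - 4) - 29) + 3550 = (4 - 29) + 3550 = -25 + 3550 = 3525)
M(O, c) = √(O² + c²)/8
-34602/M(216, 123) + 42475/y = -34602*8/√(216² + 123²) + 42475/3525 = -34602*8/√(46656 + 15129) + 42475*(1/3525) = -34602*8*√6865/20595 + 1699/141 = -92272*√6865/6865 + 1699/141 = 1699/141 - 92272*√6865/6865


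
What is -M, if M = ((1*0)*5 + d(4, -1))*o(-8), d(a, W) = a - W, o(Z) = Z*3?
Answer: 120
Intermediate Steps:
o(Z) = 3*Z
M = -120 (M = ((1*0)*5 + (4 - 1*(-1)))*(3*(-8)) = (0*5 + (4 + 1))*(-24) = (0 + 5)*(-24) = 5*(-24) = -120)
-M = -1*(-120) = 120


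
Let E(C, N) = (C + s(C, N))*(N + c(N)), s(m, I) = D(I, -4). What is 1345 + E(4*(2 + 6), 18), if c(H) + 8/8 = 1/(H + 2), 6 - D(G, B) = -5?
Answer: 41563/20 ≈ 2078.1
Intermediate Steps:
D(G, B) = 11 (D(G, B) = 6 - 1*(-5) = 6 + 5 = 11)
s(m, I) = 11
c(H) = -1 + 1/(2 + H) (c(H) = -1 + 1/(H + 2) = -1 + 1/(2 + H))
E(C, N) = (11 + C)*(N + (-1 - N)/(2 + N)) (E(C, N) = (C + 11)*(N + (-1 - N)/(2 + N)) = (11 + C)*(N + (-1 - N)/(2 + N)))
1345 + E(4*(2 + 6), 18) = 1345 + (-11 - 11*18 - 4*(2 + 6)*(1 + 18) + 18*(2 + 18)*(11 + 4*(2 + 6)))/(2 + 18) = 1345 + (-11 - 198 - 1*4*8*19 + 18*20*(11 + 4*8))/20 = 1345 + (-11 - 198 - 1*32*19 + 18*20*(11 + 32))/20 = 1345 + (-11 - 198 - 608 + 18*20*43)/20 = 1345 + (-11 - 198 - 608 + 15480)/20 = 1345 + (1/20)*14663 = 1345 + 14663/20 = 41563/20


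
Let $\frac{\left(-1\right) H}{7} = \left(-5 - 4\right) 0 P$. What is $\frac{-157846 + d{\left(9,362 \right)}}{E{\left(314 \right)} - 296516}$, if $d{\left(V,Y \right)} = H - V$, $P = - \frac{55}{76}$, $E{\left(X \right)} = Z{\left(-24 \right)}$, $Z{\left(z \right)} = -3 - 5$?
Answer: $\frac{157855}{296524} \approx 0.53235$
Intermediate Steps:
$Z{\left(z \right)} = -8$ ($Z{\left(z \right)} = -3 - 5 = -8$)
$E{\left(X \right)} = -8$
$P = - \frac{55}{76}$ ($P = \left(-55\right) \frac{1}{76} = - \frac{55}{76} \approx -0.72368$)
$H = 0$ ($H = - 7 \left(-5 - 4\right) 0 \left(- \frac{55}{76}\right) = - 7 \left(-9\right) 0 \left(- \frac{55}{76}\right) = - 7 \cdot 0 \left(- \frac{55}{76}\right) = \left(-7\right) 0 = 0$)
$d{\left(V,Y \right)} = - V$ ($d{\left(V,Y \right)} = 0 - V = - V$)
$\frac{-157846 + d{\left(9,362 \right)}}{E{\left(314 \right)} - 296516} = \frac{-157846 - 9}{-8 - 296516} = \frac{-157846 - 9}{-296524} = \left(-157855\right) \left(- \frac{1}{296524}\right) = \frac{157855}{296524}$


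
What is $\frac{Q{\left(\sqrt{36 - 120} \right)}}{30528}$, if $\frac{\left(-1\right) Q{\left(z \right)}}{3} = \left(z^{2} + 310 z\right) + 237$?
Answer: $- \frac{51}{3392} - \frac{155 i \sqrt{21}}{2544} \approx -0.015035 - 0.27921 i$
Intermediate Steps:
$Q{\left(z \right)} = -711 - 930 z - 3 z^{2}$ ($Q{\left(z \right)} = - 3 \left(\left(z^{2} + 310 z\right) + 237\right) = - 3 \left(237 + z^{2} + 310 z\right) = -711 - 930 z - 3 z^{2}$)
$\frac{Q{\left(\sqrt{36 - 120} \right)}}{30528} = \frac{-711 - 930 \sqrt{36 - 120} - 3 \left(\sqrt{36 - 120}\right)^{2}}{30528} = \left(-711 - 930 \sqrt{-84} - 3 \left(\sqrt{-84}\right)^{2}\right) \frac{1}{30528} = \left(-711 - 930 \cdot 2 i \sqrt{21} - 3 \left(2 i \sqrt{21}\right)^{2}\right) \frac{1}{30528} = \left(-711 - 1860 i \sqrt{21} - -252\right) \frac{1}{30528} = \left(-711 - 1860 i \sqrt{21} + 252\right) \frac{1}{30528} = \left(-459 - 1860 i \sqrt{21}\right) \frac{1}{30528} = - \frac{51}{3392} - \frac{155 i \sqrt{21}}{2544}$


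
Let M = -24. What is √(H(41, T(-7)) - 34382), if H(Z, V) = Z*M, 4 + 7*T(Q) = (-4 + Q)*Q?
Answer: I*√35366 ≈ 188.06*I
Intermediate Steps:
T(Q) = -4/7 + Q*(-4 + Q)/7 (T(Q) = -4/7 + ((-4 + Q)*Q)/7 = -4/7 + (Q*(-4 + Q))/7 = -4/7 + Q*(-4 + Q)/7)
H(Z, V) = -24*Z (H(Z, V) = Z*(-24) = -24*Z)
√(H(41, T(-7)) - 34382) = √(-24*41 - 34382) = √(-984 - 34382) = √(-35366) = I*√35366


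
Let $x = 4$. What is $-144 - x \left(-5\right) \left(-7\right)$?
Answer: $-284$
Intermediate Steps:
$-144 - x \left(-5\right) \left(-7\right) = -144 - 4 \left(-5\right) \left(-7\right) = -144 - \left(-20\right) \left(-7\right) = -144 - 140 = -284$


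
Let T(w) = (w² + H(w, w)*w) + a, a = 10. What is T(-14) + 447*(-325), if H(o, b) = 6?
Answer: -145153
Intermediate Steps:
T(w) = 10 + w² + 6*w (T(w) = (w² + 6*w) + 10 = 10 + w² + 6*w)
T(-14) + 447*(-325) = (10 + (-14)² + 6*(-14)) + 447*(-325) = (10 + 196 - 84) - 145275 = 122 - 145275 = -145153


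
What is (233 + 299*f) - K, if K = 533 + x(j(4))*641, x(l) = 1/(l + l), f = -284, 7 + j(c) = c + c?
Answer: -171073/2 ≈ -85537.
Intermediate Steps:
j(c) = -7 + 2*c (j(c) = -7 + (c + c) = -7 + 2*c)
x(l) = 1/(2*l)
K = 1707/2 (K = 533 + (1/(2*(-7 + 2*4)))*641 = 533 + (1/(2*(-7 + 8)))*641 = 533 + ((½)/1)*641 = 533 + ((½)*1)*641 = 533 + (½)*641 = 533 + 641/2 = 1707/2 ≈ 853.50)
(233 + 299*f) - K = (233 + 299*(-284)) - 1*1707/2 = (233 - 84916) - 1707/2 = -84683 - 1707/2 = -171073/2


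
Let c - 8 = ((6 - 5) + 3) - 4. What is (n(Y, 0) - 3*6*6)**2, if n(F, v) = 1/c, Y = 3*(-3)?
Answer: 744769/64 ≈ 11637.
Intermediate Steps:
c = 8 (c = 8 + (((6 - 5) + 3) - 4) = 8 + ((1 + 3) - 4) = 8 + (4 - 4) = 8 + 0 = 8)
Y = -9
n(F, v) = 1/8
(n(Y, 0) - 3*6*6)**2 = (1/8 - 3*6*6)**2 = (1/8 - 18*6)**2 = (1/8 - 108)**2 = (-863/8)**2 = 744769/64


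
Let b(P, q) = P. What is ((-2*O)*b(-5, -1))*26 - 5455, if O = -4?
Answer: -6495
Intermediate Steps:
((-2*O)*b(-5, -1))*26 - 5455 = (-2*(-4)*(-5))*26 - 5455 = (8*(-5))*26 - 5455 = -40*26 - 5455 = -1040 - 5455 = -6495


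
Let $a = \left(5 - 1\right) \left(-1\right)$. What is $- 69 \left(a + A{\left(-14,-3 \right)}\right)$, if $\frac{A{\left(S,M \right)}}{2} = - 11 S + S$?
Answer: $-19044$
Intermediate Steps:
$A{\left(S,M \right)} = - 20 S$ ($A{\left(S,M \right)} = 2 \left(- 11 S + S\right) = 2 \left(- 10 S\right) = - 20 S$)
$a = -4$ ($a = 4 \left(-1\right) = -4$)
$- 69 \left(a + A{\left(-14,-3 \right)}\right) = - 69 \left(-4 - -280\right) = - 69 \left(-4 + 280\right) = \left(-69\right) 276 = -19044$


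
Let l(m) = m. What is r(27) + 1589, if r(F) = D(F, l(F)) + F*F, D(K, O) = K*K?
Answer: 3047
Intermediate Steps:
D(K, O) = K²
r(F) = 2*F² (r(F) = F² + F*F = F² + F² = 2*F²)
r(27) + 1589 = 2*27² + 1589 = 2*729 + 1589 = 1458 + 1589 = 3047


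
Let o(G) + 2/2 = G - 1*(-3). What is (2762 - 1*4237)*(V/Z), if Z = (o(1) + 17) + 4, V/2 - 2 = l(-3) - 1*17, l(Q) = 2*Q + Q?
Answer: 2950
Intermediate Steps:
l(Q) = 3*Q
o(G) = 2 + G (o(G) = -1 + (G - 1*(-3)) = -1 + (G + 3) = -1 + (3 + G) = 2 + G)
V = -48 (V = 4 + 2*(3*(-3) - 1*17) = 4 + 2*(-9 - 17) = 4 + 2*(-26) = 4 - 52 = -48)
Z = 24 (Z = ((2 + 1) + 17) + 4 = (3 + 17) + 4 = 20 + 4 = 24)
(2762 - 1*4237)*(V/Z) = (2762 - 1*4237)*(-48/24) = (2762 - 4237)*(-48*1/24) = -1475*(-2) = 2950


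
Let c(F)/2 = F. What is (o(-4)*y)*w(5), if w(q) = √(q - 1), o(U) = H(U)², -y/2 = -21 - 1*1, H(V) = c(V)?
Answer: 5632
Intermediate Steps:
c(F) = 2*F
H(V) = 2*V
y = 44 (y = -2*(-21 - 1*1) = -2*(-21 - 1) = -2*(-22) = 44)
o(U) = 4*U² (o(U) = (2*U)² = 4*U²)
w(q) = √(-1 + q)
(o(-4)*y)*w(5) = ((4*(-4)²)*44)*√(-1 + 5) = ((4*16)*44)*√4 = (64*44)*2 = 2816*2 = 5632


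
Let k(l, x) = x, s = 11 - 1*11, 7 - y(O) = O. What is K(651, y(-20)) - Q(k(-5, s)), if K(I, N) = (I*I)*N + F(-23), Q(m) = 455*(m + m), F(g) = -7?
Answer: 11442620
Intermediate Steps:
y(O) = 7 - O
s = 0 (s = 11 - 11 = 0)
Q(m) = 910*m (Q(m) = 455*(2*m) = 910*m)
K(I, N) = -7 + N*I**2 (K(I, N) = (I*I)*N - 7 = I**2*N - 7 = N*I**2 - 7 = -7 + N*I**2)
K(651, y(-20)) - Q(k(-5, s)) = (-7 + (7 - 1*(-20))*651**2) - 910*0 = (-7 + (7 + 20)*423801) - 1*0 = (-7 + 27*423801) + 0 = (-7 + 11442627) + 0 = 11442620 + 0 = 11442620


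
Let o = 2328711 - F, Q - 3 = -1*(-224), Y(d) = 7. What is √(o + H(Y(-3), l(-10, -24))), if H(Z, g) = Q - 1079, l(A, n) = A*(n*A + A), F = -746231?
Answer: √3074090 ≈ 1753.3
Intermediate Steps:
l(A, n) = A*(A + A*n) (l(A, n) = A*(A*n + A) = A*(A + A*n))
Q = 227 (Q = 3 - 1*(-224) = 3 + 224 = 227)
H(Z, g) = -852 (H(Z, g) = 227 - 1079 = -852)
o = 3074942 (o = 2328711 - 1*(-746231) = 2328711 + 746231 = 3074942)
√(o + H(Y(-3), l(-10, -24))) = √(3074942 - 852) = √3074090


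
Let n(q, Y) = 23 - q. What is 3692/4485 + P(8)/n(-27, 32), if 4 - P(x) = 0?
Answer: 1558/1725 ≈ 0.90319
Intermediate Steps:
P(x) = 4 (P(x) = 4 - 1*0 = 4 + 0 = 4)
3692/4485 + P(8)/n(-27, 32) = 3692/4485 + 4/(23 - 1*(-27)) = 3692*(1/4485) + 4/(23 + 27) = 284/345 + 4/50 = 284/345 + 4*(1/50) = 284/345 + 2/25 = 1558/1725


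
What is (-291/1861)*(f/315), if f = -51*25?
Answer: 8245/13027 ≈ 0.63292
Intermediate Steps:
f = -1275
(-291/1861)*(f/315) = (-291/1861)*(-1275/315) = (-291*1/1861)*(-1275*1/315) = -291/1861*(-85/21) = 8245/13027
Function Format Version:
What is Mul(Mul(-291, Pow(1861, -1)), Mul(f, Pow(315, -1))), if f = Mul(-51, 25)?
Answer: Rational(8245, 13027) ≈ 0.63292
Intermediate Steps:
f = -1275
Mul(Mul(-291, Pow(1861, -1)), Mul(f, Pow(315, -1))) = Mul(Mul(-291, Pow(1861, -1)), Mul(-1275, Pow(315, -1))) = Mul(Mul(-291, Rational(1, 1861)), Mul(-1275, Rational(1, 315))) = Mul(Rational(-291, 1861), Rational(-85, 21)) = Rational(8245, 13027)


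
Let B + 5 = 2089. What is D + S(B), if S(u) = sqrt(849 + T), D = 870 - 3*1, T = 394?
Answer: 867 + sqrt(1243) ≈ 902.26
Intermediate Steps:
D = 867 (D = 870 - 3 = 867)
B = 2084 (B = -5 + 2089 = 2084)
S(u) = sqrt(1243) (S(u) = sqrt(849 + 394) = sqrt(1243))
D + S(B) = 867 + sqrt(1243)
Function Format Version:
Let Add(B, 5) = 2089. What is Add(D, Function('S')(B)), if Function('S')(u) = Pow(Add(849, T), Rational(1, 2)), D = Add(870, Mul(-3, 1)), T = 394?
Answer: Add(867, Pow(1243, Rational(1, 2))) ≈ 902.26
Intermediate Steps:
D = 867 (D = Add(870, -3) = 867)
B = 2084 (B = Add(-5, 2089) = 2084)
Function('S')(u) = Pow(1243, Rational(1, 2)) (Function('S')(u) = Pow(Add(849, 394), Rational(1, 2)) = Pow(1243, Rational(1, 2)))
Add(D, Function('S')(B)) = Add(867, Pow(1243, Rational(1, 2)))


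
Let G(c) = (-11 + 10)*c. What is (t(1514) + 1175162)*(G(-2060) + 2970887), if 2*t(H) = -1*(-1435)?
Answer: 6991654863773/2 ≈ 3.4958e+12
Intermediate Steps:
t(H) = 1435/2 (t(H) = (-1*(-1435))/2 = (1/2)*1435 = 1435/2)
G(c) = -c
(t(1514) + 1175162)*(G(-2060) + 2970887) = (1435/2 + 1175162)*(-1*(-2060) + 2970887) = 2351759*(2060 + 2970887)/2 = (2351759/2)*2972947 = 6991654863773/2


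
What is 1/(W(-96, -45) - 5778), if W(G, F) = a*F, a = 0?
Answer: -1/5778 ≈ -0.00017307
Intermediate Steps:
W(G, F) = 0 (W(G, F) = 0*F = 0)
1/(W(-96, -45) - 5778) = 1/(0 - 5778) = 1/(-5778) = -1/5778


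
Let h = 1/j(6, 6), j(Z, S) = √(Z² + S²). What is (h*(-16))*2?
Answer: -8*√2/3 ≈ -3.7712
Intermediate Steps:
j(Z, S) = √(S² + Z²)
h = √2/12 (h = 1/(√(6² + 6²)) = 1/(√(36 + 36)) = 1/(√72) = 1/(6*√2) = √2/12 ≈ 0.11785)
(h*(-16))*2 = ((√2/12)*(-16))*2 = -4*√2/3*2 = -8*√2/3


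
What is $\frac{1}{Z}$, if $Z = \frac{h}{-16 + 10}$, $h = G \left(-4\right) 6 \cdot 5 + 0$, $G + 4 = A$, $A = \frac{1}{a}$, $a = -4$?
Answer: $- \frac{1}{85} \approx -0.011765$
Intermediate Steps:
$A = - \frac{1}{4}$ ($A = \frac{1}{-4} = - \frac{1}{4} \approx -0.25$)
$G = - \frac{17}{4}$ ($G = -4 - \frac{1}{4} = - \frac{17}{4} \approx -4.25$)
$h = 510$ ($h = \left(- \frac{17}{4}\right) \left(-4\right) 6 \cdot 5 + 0 = 17 \cdot 6 \cdot 5 + 0 = 102 \cdot 5 + 0 = 510 + 0 = 510$)
$Z = -85$ ($Z = \frac{510}{-16 + 10} = \frac{510}{-6} = 510 \left(- \frac{1}{6}\right) = -85$)
$\frac{1}{Z} = \frac{1}{-85} = - \frac{1}{85}$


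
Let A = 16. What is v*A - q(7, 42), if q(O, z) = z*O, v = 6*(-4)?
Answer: -678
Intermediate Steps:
v = -24
q(O, z) = O*z
v*A - q(7, 42) = -24*16 - 7*42 = -384 - 1*294 = -384 - 294 = -678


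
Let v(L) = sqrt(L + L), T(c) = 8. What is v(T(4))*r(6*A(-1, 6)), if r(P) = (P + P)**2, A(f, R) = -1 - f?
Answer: 0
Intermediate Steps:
v(L) = sqrt(2)*sqrt(L) (v(L) = sqrt(2*L) = sqrt(2)*sqrt(L))
r(P) = 4*P**2 (r(P) = (2*P)**2 = 4*P**2)
v(T(4))*r(6*A(-1, 6)) = (sqrt(2)*sqrt(8))*(4*(6*(-1 - 1*(-1)))**2) = (sqrt(2)*(2*sqrt(2)))*(4*(6*(-1 + 1))**2) = 4*(4*(6*0)**2) = 4*(4*0**2) = 4*(4*0) = 4*0 = 0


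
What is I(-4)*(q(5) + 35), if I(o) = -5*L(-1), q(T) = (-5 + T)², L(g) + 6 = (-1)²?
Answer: 875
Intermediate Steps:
L(g) = -5 (L(g) = -6 + (-1)² = -6 + 1 = -5)
I(o) = 25 (I(o) = -5*(-5) = 25)
I(-4)*(q(5) + 35) = 25*((-5 + 5)² + 35) = 25*(0² + 35) = 25*(0 + 35) = 25*35 = 875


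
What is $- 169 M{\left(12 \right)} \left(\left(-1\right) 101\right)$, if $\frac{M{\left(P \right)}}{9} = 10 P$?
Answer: $18434520$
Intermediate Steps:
$M{\left(P \right)} = 90 P$ ($M{\left(P \right)} = 9 \cdot 10 P = 90 P$)
$- 169 M{\left(12 \right)} \left(\left(-1\right) 101\right) = - 169 \cdot 90 \cdot 12 \left(\left(-1\right) 101\right) = \left(-169\right) 1080 \left(-101\right) = \left(-182520\right) \left(-101\right) = 18434520$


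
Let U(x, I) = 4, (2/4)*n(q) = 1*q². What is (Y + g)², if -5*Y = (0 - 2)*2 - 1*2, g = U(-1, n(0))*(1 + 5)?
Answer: 15876/25 ≈ 635.04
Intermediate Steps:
n(q) = 2*q² (n(q) = 2*(1*q²) = 2*q²)
g = 24 (g = 4*(1 + 5) = 4*6 = 24)
Y = 6/5 (Y = -((0 - 2)*2 - 1*2)/5 = -(-2*2 - 2)/5 = -(-4 - 2)/5 = -⅕*(-6) = 6/5 ≈ 1.2000)
(Y + g)² = (6/5 + 24)² = (126/5)² = 15876/25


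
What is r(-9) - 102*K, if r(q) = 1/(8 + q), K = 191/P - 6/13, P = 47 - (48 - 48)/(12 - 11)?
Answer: -225113/611 ≈ -368.43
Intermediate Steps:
P = 47 (P = 47 - 0/1 = 47 - 0 = 47 - 1*0 = 47 + 0 = 47)
K = 2201/611 (K = 191/47 - 6/13 = 2201/611 ≈ 3.6023)
r(-9) - 102*K = 1/(8 - 9) - 102*2201/611 = 1/(-1) - 224502/611 = -1 - 224502/611 = -225113/611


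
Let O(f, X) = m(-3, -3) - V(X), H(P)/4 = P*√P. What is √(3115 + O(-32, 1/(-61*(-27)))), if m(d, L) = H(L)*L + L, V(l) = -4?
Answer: 2*√(779 + 9*I*√3) ≈ 55.824 + 0.55849*I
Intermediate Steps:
H(P) = 4*P^(3/2) (H(P) = 4*(P*√P) = 4*P^(3/2))
m(d, L) = L + 4*L^(5/2) (m(d, L) = (4*L^(3/2))*L + L = 4*L^(5/2) + L = L + 4*L^(5/2))
O(f, X) = 1 + 36*I*√3 (O(f, X) = (-3 + 4*(-3)^(5/2)) - 1*(-4) = (-3 + 4*(9*I*√3)) + 4 = (-3 + 36*I*√3) + 4 = 1 + 36*I*√3)
√(3115 + O(-32, 1/(-61*(-27)))) = √(3115 + (1 + 36*I*√3)) = √(3116 + 36*I*√3)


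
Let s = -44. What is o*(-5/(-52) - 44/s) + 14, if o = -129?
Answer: -6625/52 ≈ -127.40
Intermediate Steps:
o*(-5/(-52) - 44/s) + 14 = -129*(-5/(-52) - 44/(-44)) + 14 = -129*(-5*(-1/52) - 44*(-1/44)) + 14 = -129*(5/52 + 1) + 14 = -129*57/52 + 14 = -7353/52 + 14 = -6625/52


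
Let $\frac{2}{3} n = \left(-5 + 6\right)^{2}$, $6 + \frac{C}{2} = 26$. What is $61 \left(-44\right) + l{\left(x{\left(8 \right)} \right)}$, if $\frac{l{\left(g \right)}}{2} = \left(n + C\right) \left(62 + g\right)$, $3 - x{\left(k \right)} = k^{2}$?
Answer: $-2601$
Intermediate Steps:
$C = 40$ ($C = -12 + 2 \cdot 26 = -12 + 52 = 40$)
$n = \frac{3}{2}$ ($n = \frac{3 \left(-5 + 6\right)^{2}}{2} = \frac{3 \cdot 1^{2}}{2} = \frac{3}{2} \cdot 1 = \frac{3}{2} \approx 1.5$)
$x{\left(k \right)} = 3 - k^{2}$
$l{\left(g \right)} = 5146 + 83 g$ ($l{\left(g \right)} = 2 \left(\frac{3}{2} + 40\right) \left(62 + g\right) = 2 \frac{83 \left(62 + g\right)}{2} = 2 \left(2573 + \frac{83 g}{2}\right) = 5146 + 83 g$)
$61 \left(-44\right) + l{\left(x{\left(8 \right)} \right)} = 61 \left(-44\right) + \left(5146 + 83 \left(3 - 8^{2}\right)\right) = -2684 + \left(5146 + 83 \left(3 - 64\right)\right) = -2684 + \left(5146 + 83 \left(-61\right)\right) = -2684 + \left(5146 - 5063\right) = -2684 + 83 = -2601$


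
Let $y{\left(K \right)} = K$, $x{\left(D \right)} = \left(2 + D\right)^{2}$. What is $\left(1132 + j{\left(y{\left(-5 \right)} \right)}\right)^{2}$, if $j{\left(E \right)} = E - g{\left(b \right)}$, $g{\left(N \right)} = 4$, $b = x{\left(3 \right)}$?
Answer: $1261129$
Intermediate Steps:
$b = 25$ ($b = \left(2 + 3\right)^{2} = 5^{2} = 25$)
$j{\left(E \right)} = -4 + E$ ($j{\left(E \right)} = E - 4 = -4 + E$)
$\left(1132 + j{\left(y{\left(-5 \right)} \right)}\right)^{2} = \left(1132 - 9\right)^{2} = 1123^{2} = 1261129$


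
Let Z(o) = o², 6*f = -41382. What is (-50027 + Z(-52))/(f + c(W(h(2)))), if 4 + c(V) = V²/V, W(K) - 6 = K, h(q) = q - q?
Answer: 47323/6895 ≈ 6.8634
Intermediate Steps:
f = -6897 (f = (⅙)*(-41382) = -6897)
h(q) = 0
W(K) = 6 + K
c(V) = -4 + V (c(V) = -4 + V²/V = -4 + V)
(-50027 + Z(-52))/(f + c(W(h(2)))) = (-50027 + (-52)²)/(-6897 + (-4 + (6 + 0))) = (-50027 + 2704)/(-6897 + (-4 + 6)) = -47323/(-6897 + 2) = -47323/(-6895) = -47323*(-1/6895) = 47323/6895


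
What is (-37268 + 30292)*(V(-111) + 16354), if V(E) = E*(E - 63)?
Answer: -248819968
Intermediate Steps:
V(E) = E*(-63 + E)
(-37268 + 30292)*(V(-111) + 16354) = (-37268 + 30292)*(-111*(-63 - 111) + 16354) = -6976*(-111*(-174) + 16354) = -6976*(19314 + 16354) = -6976*35668 = -248819968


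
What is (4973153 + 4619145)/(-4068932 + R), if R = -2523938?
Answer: -4796149/3296435 ≈ -1.4550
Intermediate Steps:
(4973153 + 4619145)/(-4068932 + R) = (4973153 + 4619145)/(-4068932 - 2523938) = 9592298/(-6592870) = 9592298*(-1/6592870) = -4796149/3296435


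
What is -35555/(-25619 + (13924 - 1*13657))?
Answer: 35555/25352 ≈ 1.4025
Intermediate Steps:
-35555/(-25619 + (13924 - 1*13657)) = -35555/(-25619 + (13924 - 13657)) = -35555/(-25619 + 267) = -35555/(-25352) = -35555*(-1/25352) = 35555/25352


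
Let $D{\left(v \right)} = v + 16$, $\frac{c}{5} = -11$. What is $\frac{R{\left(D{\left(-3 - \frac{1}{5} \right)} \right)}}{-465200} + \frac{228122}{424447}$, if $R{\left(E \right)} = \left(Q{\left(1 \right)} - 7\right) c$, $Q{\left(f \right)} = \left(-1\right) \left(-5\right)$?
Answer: $\frac{10607566523}{19745274440} \approx 0.53722$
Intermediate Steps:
$c = -55$ ($c = 5 \left(-11\right) = -55$)
$Q{\left(f \right)} = 5$
$D{\left(v \right)} = 16 + v$
$R{\left(E \right)} = 110$ ($R{\left(E \right)} = \left(5 - 7\right) \left(-55\right) = \left(-2\right) \left(-55\right) = 110$)
$\frac{R{\left(D{\left(-3 - \frac{1}{5} \right)} \right)}}{-465200} + \frac{228122}{424447} = \frac{110}{-465200} + \frac{228122}{424447} = 110 \left(- \frac{1}{465200}\right) + 228122 \cdot \frac{1}{424447} = - \frac{11}{46520} + \frac{228122}{424447} = \frac{10607566523}{19745274440}$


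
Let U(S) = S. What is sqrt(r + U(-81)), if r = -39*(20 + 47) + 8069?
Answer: 5*sqrt(215) ≈ 73.314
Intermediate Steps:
r = 5456 (r = -39*67 + 8069 = -2613 + 8069 = 5456)
sqrt(r + U(-81)) = sqrt(5456 - 81) = sqrt(5375) = 5*sqrt(215)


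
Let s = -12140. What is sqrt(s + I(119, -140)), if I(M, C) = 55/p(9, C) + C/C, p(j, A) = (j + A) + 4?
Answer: 2*I*sqrt(48949229)/127 ≈ 110.18*I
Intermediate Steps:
p(j, A) = 4 + A + j (p(j, A) = (A + j) + 4 = 4 + A + j)
I(M, C) = 1 + 55/(13 + C) (I(M, C) = 55/(4 + C + 9) + C/C = 55/(13 + C) + 1 = 1 + 55/(13 + C))
sqrt(s + I(119, -140)) = sqrt(-12140 + (68 - 140)/(13 - 140)) = sqrt(-12140 - 72/(-127)) = sqrt(-12140 - 1/127*(-72)) = sqrt(-12140 + 72/127) = sqrt(-1541708/127) = 2*I*sqrt(48949229)/127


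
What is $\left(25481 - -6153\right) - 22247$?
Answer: $9387$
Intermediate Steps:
$\left(25481 - -6153\right) - 22247 = \left(25481 + 6153\right) - 22247 = 31634 - 22247 = 9387$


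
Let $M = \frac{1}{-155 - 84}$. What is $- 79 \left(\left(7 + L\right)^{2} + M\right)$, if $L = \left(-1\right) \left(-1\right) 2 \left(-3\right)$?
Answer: $- \frac{18802}{239} \approx -78.669$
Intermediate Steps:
$L = -6$ ($L = 1 \cdot 2 \left(-3\right) = 2 \left(-3\right) = -6$)
$M = - \frac{1}{239}$ ($M = \frac{1}{-239} = - \frac{1}{239} \approx -0.0041841$)
$- 79 \left(\left(7 + L\right)^{2} + M\right) = - 79 \left(\left(7 - 6\right)^{2} - \frac{1}{239}\right) = - 79 \left(1^{2} - \frac{1}{239}\right) = - 79 \left(1 - \frac{1}{239}\right) = \left(-79\right) \frac{238}{239} = - \frac{18802}{239}$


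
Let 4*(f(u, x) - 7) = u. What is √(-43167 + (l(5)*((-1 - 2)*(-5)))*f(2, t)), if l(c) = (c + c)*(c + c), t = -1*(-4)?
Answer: I*√31917 ≈ 178.65*I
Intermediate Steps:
t = 4
f(u, x) = 7 + u/4
l(c) = 4*c² (l(c) = (2*c)*(2*c) = 4*c²)
√(-43167 + (l(5)*((-1 - 2)*(-5)))*f(2, t)) = √(-43167 + ((4*5²)*((-1 - 2)*(-5)))*(7 + (¼)*2)) = √(-43167 + ((4*25)*(-3*(-5)))*(7 + ½)) = √(-43167 + (100*15)*(15/2)) = √(-43167 + 1500*(15/2)) = √(-43167 + 11250) = √(-31917) = I*√31917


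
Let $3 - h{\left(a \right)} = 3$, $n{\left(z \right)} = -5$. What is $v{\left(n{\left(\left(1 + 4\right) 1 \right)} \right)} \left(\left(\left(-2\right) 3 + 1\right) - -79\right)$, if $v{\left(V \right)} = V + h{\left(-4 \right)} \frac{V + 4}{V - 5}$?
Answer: $-370$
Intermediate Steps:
$h{\left(a \right)} = 0$ ($h{\left(a \right)} = 3 - 3 = 0$)
$v{\left(V \right)} = V$ ($v{\left(V \right)} = V + 0 \frac{V + 4}{V - 5} = V + 0 \frac{4 + V}{-5 + V} = V + 0 = V$)
$v{\left(n{\left(\left(1 + 4\right) 1 \right)} \right)} \left(\left(\left(-2\right) 3 + 1\right) - -79\right) = - 5 \left(\left(\left(-2\right) 3 + 1\right) - -79\right) = - 5 \left(\left(-6 + 1\right) + 79\right) = - 5 \left(-5 + 79\right) = \left(-5\right) 74 = -370$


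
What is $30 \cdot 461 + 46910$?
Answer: $60740$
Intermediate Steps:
$30 \cdot 461 + 46910 = 13830 + 46910 = 60740$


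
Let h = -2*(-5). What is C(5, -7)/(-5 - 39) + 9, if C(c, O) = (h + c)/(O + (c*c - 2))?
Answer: 6321/704 ≈ 8.9787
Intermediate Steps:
h = 10
C(c, O) = (10 + c)/(-2 + O + c**2) (C(c, O) = (10 + c)/(O + (c*c - 2)) = (10 + c)/(O + (c**2 - 2)) = (10 + c)/(O + (-2 + c**2)) = (10 + c)/(-2 + O + c**2))
C(5, -7)/(-5 - 39) + 9 = ((10 + 5)/(-2 - 7 + 5**2))/(-5 - 39) + 9 = (15/(-2 - 7 + 25))/(-44) + 9 = (15/16)*(-1/44) + 9 = -15/704 + 9 = 6321/704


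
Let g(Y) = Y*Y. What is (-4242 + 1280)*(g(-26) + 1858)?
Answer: -7505708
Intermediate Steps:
g(Y) = Y²
(-4242 + 1280)*(g(-26) + 1858) = (-4242 + 1280)*((-26)² + 1858) = -2962*(676 + 1858) = -2962*2534 = -7505708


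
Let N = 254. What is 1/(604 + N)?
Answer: 1/858 ≈ 0.0011655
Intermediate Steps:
1/(604 + N) = 1/(604 + 254) = 1/858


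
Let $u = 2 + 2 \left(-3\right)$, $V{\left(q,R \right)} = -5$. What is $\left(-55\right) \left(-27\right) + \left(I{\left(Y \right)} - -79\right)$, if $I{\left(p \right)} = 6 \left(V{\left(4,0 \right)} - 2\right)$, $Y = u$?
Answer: $1522$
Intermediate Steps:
$u = -4$ ($u = 2 - 6 = -4$)
$Y = -4$
$I{\left(p \right)} = -42$ ($I{\left(p \right)} = 6 \left(-5 - 2\right) = 6 \left(-7\right) = -42$)
$\left(-55\right) \left(-27\right) + \left(I{\left(Y \right)} - -79\right) = \left(-55\right) \left(-27\right) - -37 = 1485 + \left(-42 + 79\right) = 1485 + 37 = 1522$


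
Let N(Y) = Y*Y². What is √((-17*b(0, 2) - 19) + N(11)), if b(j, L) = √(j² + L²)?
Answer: 3*√142 ≈ 35.749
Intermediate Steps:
b(j, L) = √(L² + j²)
N(Y) = Y³
√((-17*b(0, 2) - 19) + N(11)) = √((-17*√(2² + 0²) - 19) + 11³) = √((-17*√(4 + 0) - 19) + 1331) = √((-17*√4 - 19) + 1331) = √((-17*2 - 19) + 1331) = √((-34 - 19) + 1331) = √(-53 + 1331) = √1278 = 3*√142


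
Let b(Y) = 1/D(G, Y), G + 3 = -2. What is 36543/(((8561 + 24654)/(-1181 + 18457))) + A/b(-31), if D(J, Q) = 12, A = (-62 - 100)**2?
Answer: 121886268/365 ≈ 3.3394e+5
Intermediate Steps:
G = -5 (G = -3 - 2 = -5)
A = 26244 (A = (-162)**2 = 26244)
b(Y) = 1/12
36543/(((8561 + 24654)/(-1181 + 18457))) + A/b(-31) = 36543/(((8561 + 24654)/(-1181 + 18457))) + 26244/(1/12) = 36543/((33215/17276)) + 26244*12 = 36543/((33215*(1/17276))) + 314928 = 36543/(4745/2468) + 314928 = 36543*(2468/4745) + 314928 = 6937548/365 + 314928 = 121886268/365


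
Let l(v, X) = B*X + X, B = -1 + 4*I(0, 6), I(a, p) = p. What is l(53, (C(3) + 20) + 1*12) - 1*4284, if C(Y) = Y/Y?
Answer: -3492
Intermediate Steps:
C(Y) = 1
B = 23 (B = -1 + 4*6 = -1 + 24 = 23)
l(v, X) = 24*X (l(v, X) = 23*X + X = 24*X)
l(53, (C(3) + 20) + 1*12) - 1*4284 = 24*((1 + 20) + 1*12) - 1*4284 = 24*(21 + 12) - 4284 = 24*33 - 4284 = 792 - 4284 = -3492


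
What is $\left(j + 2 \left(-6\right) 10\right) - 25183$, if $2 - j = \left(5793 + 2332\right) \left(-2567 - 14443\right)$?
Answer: $138180949$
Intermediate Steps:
$j = 138206252$ ($j = 2 - \left(5793 + 2332\right) \left(-2567 - 14443\right) = 2 - 8125 \left(-17010\right) = 2 - -138206250 = 2 + 138206250 = 138206252$)
$\left(j + 2 \left(-6\right) 10\right) - 25183 = \left(138206252 + 2 \left(-6\right) 10\right) - 25183 = \left(138206252 - 120\right) - 25183 = 138206132 - 25183 = 138180949$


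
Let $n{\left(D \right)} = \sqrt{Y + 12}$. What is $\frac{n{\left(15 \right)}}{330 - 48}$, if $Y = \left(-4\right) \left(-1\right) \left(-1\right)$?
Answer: $\frac{\sqrt{2}}{141} \approx 0.01003$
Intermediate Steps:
$Y = -4$ ($Y = 4 \left(-1\right) = -4$)
$n{\left(D \right)} = 2 \sqrt{2}$ ($n{\left(D \right)} = \sqrt{-4 + 12} = \sqrt{8} = 2 \sqrt{2}$)
$\frac{n{\left(15 \right)}}{330 - 48} = \frac{2 \sqrt{2}}{330 - 48} = \frac{2 \sqrt{2}}{282} = 2 \sqrt{2} \cdot \frac{1}{282} = \frac{\sqrt{2}}{141}$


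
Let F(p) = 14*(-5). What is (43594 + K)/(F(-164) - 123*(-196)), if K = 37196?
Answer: 40395/12019 ≈ 3.3609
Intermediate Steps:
F(p) = -70
(43594 + K)/(F(-164) - 123*(-196)) = (43594 + 37196)/(-70 - 123*(-196)) = 80790/(-70 + 24108) = 80790/24038 = 80790*(1/24038) = 40395/12019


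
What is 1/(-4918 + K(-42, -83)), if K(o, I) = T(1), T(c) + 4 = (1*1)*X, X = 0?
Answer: -1/4922 ≈ -0.00020317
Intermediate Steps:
T(c) = -4 (T(c) = -4 + (1*1)*0 = -4 + 1*0 = -4 + 0 = -4)
K(o, I) = -4
1/(-4918 + K(-42, -83)) = 1/(-4918 - 4) = 1/(-4922) = -1/4922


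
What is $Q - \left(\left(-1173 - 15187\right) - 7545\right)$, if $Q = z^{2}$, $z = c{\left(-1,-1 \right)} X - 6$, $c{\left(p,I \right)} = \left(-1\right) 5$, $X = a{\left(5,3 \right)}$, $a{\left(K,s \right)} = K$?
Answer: $24866$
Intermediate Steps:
$X = 5$
$c{\left(p,I \right)} = -5$
$z = -31$ ($z = \left(-5\right) 5 - 6 = -25 - 6 = -31$)
$Q = 961$ ($Q = \left(-31\right)^{2} = 961$)
$Q - \left(\left(-1173 - 15187\right) - 7545\right) = 961 - \left(\left(-1173 - 15187\right) - 7545\right) = 961 - \left(-16360 - 7545\right) = 961 - -23905 = 961 + 23905 = 24866$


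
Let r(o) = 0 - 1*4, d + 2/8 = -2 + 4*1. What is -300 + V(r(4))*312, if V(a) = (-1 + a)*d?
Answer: -3030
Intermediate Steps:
d = 7/4 (d = -¼ + (-2 + 4*1) = -¼ + (-2 + 4) = -¼ + 2 = 7/4 ≈ 1.7500)
r(o) = -4 (r(o) = 0 - 4 = -4)
V(a) = -7/4 + 7*a/4 (V(a) = (-1 + a)*(7/4) = -7/4 + 7*a/4)
-300 + V(r(4))*312 = -300 + (-7/4 + (7/4)*(-4))*312 = -300 + (-7/4 - 7)*312 = -300 - 35/4*312 = -300 - 2730 = -3030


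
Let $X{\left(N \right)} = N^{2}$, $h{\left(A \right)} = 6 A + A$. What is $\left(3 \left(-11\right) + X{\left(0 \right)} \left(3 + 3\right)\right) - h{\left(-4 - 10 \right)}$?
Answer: $65$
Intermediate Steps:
$h{\left(A \right)} = 7 A$
$\left(3 \left(-11\right) + X{\left(0 \right)} \left(3 + 3\right)\right) - h{\left(-4 - 10 \right)} = \left(3 \left(-11\right) + 0^{2} \left(3 + 3\right)\right) - 7 \left(-4 - 10\right) = \left(-33 + 0 \cdot 6\right) - 7 \left(-4 - 10\right) = \left(-33 + 0\right) - 7 \left(-14\right) = -33 - -98 = -33 + 98 = 65$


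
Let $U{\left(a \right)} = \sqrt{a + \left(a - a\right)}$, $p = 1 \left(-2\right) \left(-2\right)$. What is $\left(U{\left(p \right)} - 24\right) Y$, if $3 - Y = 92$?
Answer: $1958$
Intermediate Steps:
$Y = -89$ ($Y = 3 - 92 = -89$)
$p = 4$ ($p = \left(-2\right) \left(-2\right) = 4$)
$U{\left(a \right)} = \sqrt{a}$ ($U{\left(a \right)} = \sqrt{a + 0} = \sqrt{a}$)
$\left(U{\left(p \right)} - 24\right) Y = \left(\sqrt{4} - 24\right) \left(-89\right) = \left(2 - 24\right) \left(-89\right) = \left(-22\right) \left(-89\right) = 1958$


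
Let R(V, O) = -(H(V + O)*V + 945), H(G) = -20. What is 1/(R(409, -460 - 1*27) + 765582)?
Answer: 1/772817 ≈ 1.2940e-6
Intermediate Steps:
R(V, O) = -945 + 20*V (R(V, O) = -(-20*V + 945) = -(945 - 20*V) = -945 + 20*V)
1/(R(409, -460 - 1*27) + 765582) = 1/((-945 + 20*409) + 765582) = 1/((-945 + 8180) + 765582) = 1/(7235 + 765582) = 1/772817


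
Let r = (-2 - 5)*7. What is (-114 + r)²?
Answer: 26569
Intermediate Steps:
r = -49 (r = -7*7 = -49)
(-114 + r)² = (-114 - 49)² = (-163)² = 26569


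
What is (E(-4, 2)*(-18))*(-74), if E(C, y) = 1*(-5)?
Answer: -6660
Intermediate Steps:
E(C, y) = -5
(E(-4, 2)*(-18))*(-74) = -5*(-18)*(-74) = 90*(-74) = -6660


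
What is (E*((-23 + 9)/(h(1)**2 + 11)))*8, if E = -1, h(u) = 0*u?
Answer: 112/11 ≈ 10.182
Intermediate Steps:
h(u) = 0
(E*((-23 + 9)/(h(1)**2 + 11)))*8 = -(-23 + 9)/(0**2 + 11)*8 = -(-14)/(0 + 11)*8 = -(-14)/11*8 = -1*(-14/11)*8 = (14/11)*8 = 112/11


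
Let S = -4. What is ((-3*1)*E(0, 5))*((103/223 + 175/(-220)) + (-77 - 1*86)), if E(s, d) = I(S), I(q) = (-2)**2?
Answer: 4807887/2453 ≈ 1960.0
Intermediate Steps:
I(q) = 4
E(s, d) = 4
((-3*1)*E(0, 5))*((103/223 + 175/(-220)) + (-77 - 1*86)) = (-3*1*4)*((103/223 + 175/(-220)) + (-77 - 1*86)) = (-3*4)*((103*(1/223) + 175*(-1/220)) + (-77 - 86)) = -12*((103/223 - 35/44) - 163) = -12*(-3273/9812 - 163) = -12*(-1602629/9812) = 4807887/2453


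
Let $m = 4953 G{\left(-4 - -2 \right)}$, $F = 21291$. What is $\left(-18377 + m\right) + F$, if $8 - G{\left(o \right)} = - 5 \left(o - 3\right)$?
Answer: $-81287$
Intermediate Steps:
$G{\left(o \right)} = -7 + 5 o$ ($G{\left(o \right)} = 8 - - 5 \left(o - 3\right) = 8 - - 5 \left(-3 + o\right) = 8 - \left(15 - 5 o\right) = 8 + \left(-15 + 5 o\right) = -7 + 5 o$)
$m = -84201$ ($m = 4953 \left(-7 + 5 \left(-4 - -2\right)\right) = 4953 \left(-7 + 5 \left(-4 + 2\right)\right) = 4953 \left(-7 + 5 \left(-2\right)\right) = 4953 \left(-7 - 10\right) = 4953 \left(-17\right) = -84201$)
$\left(-18377 + m\right) + F = \left(-18377 - 84201\right) + 21291 = -102578 + 21291 = -81287$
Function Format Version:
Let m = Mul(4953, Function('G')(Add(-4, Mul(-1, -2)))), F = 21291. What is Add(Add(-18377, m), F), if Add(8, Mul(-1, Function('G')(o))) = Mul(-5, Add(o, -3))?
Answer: -81287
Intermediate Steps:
Function('G')(o) = Add(-7, Mul(5, o)) (Function('G')(o) = Add(8, Mul(-1, Mul(-5, Add(o, -3)))) = Add(8, Mul(-1, Mul(-5, Add(-3, o)))) = Add(8, Mul(-1, Add(15, Mul(-5, o)))) = Add(8, Add(-15, Mul(5, o))) = Add(-7, Mul(5, o)))
m = -84201 (m = Mul(4953, Add(-7, Mul(5, Add(-4, Mul(-1, -2))))) = Mul(4953, Add(-7, Mul(5, Add(-4, 2)))) = Mul(4953, Add(-7, Mul(5, -2))) = Mul(4953, Add(-7, -10)) = Mul(4953, -17) = -84201)
Add(Add(-18377, m), F) = Add(Add(-18377, -84201), 21291) = Add(-102578, 21291) = -81287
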